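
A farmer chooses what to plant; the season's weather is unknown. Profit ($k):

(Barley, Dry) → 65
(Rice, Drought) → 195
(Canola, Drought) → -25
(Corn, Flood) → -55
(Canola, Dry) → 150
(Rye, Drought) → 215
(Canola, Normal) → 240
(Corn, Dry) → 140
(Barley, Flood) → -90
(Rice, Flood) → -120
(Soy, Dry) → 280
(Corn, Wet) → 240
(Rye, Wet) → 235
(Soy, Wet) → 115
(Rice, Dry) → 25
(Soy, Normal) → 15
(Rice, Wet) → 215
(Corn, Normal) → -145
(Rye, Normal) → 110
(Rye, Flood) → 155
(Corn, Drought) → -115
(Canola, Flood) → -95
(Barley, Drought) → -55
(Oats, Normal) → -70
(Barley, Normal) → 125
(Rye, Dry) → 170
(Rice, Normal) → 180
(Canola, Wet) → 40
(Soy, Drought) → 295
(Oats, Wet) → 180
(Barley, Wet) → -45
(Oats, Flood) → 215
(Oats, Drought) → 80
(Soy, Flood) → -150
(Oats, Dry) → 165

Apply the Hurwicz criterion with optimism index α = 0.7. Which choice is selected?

Rye: 0.7·235 + 0.3·110 = 197.5
Rice: 0.7·215 + 0.3·(-120) = 114.5
Soy: 0.7·295 + 0.3·(-150) = 161.5
Barley: 0.7·125 + 0.3·(-90) = 60.5
Canola: 0.7·240 + 0.3·(-95) = 139.5
Oats: 0.7·215 + 0.3·(-70) = 129.5
Corn: 0.7·240 + 0.3·(-145) = 124.5
Highest Hurwicz score = 197.5 → Rye.

Rye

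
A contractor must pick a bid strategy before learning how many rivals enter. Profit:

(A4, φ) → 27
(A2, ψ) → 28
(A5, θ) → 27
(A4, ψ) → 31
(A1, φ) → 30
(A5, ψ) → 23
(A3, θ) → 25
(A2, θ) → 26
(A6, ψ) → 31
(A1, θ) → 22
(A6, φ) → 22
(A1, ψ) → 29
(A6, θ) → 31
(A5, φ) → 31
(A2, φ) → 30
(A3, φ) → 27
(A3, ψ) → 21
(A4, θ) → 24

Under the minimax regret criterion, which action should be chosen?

A2

Column bests: θ=31, φ=31, ψ=31.
A1 regrets: 9, 1, 2 → max 9
A2 regrets: 5, 1, 3 → max 5
A3 regrets: 6, 4, 10 → max 10
A4 regrets: 7, 4, 0 → max 7
A5 regrets: 4, 0, 8 → max 8
A6 regrets: 0, 9, 0 → max 9
Smallest max regret = 5 → A2.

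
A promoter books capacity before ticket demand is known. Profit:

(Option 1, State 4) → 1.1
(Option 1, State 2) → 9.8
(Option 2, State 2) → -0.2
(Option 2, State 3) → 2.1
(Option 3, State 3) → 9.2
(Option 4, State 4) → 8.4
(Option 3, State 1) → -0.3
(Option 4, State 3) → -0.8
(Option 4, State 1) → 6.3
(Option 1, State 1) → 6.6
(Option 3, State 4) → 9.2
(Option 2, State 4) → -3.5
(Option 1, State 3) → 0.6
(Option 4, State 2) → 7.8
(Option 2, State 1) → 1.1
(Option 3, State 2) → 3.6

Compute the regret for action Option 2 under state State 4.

Best payoff under State 4 is 9.2.
Regret = 9.2 − (-3.5) = 12.7.

12.7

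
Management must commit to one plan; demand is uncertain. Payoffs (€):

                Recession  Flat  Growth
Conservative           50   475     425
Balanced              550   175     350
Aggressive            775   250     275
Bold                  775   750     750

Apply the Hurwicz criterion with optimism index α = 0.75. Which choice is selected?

Conservative: 0.75·475 + 0.25·50 = 368.75
Balanced: 0.75·550 + 0.25·175 = 456.25
Aggressive: 0.75·775 + 0.25·250 = 643.75
Bold: 0.75·775 + 0.25·750 = 768.75
Highest Hurwicz score = 768.75 → Bold.

Bold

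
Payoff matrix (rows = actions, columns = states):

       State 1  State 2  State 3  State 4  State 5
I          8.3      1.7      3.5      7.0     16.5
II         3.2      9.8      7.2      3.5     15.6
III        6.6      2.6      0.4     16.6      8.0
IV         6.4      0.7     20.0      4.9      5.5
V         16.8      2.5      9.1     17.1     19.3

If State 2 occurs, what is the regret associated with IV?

9.1

Best payoff under State 2 is 9.8.
Regret = 9.8 − 0.7 = 9.1.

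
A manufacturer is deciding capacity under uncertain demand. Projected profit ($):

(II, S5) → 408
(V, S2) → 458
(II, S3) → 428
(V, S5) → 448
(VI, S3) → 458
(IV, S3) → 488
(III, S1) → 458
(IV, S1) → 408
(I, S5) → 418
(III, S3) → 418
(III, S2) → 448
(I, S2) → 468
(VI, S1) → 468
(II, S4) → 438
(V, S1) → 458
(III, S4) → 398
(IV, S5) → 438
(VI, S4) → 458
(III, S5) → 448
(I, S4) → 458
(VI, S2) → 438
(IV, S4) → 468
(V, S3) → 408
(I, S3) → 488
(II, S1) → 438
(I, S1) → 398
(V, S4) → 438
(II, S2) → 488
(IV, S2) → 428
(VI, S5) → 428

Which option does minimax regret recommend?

VI

Column bests: S1=468, S2=488, S3=488, S4=468, S5=448.
I regrets: 70, 20, 0, 10, 30 → max 70
II regrets: 30, 0, 60, 30, 40 → max 60
III regrets: 10, 40, 70, 70, 0 → max 70
IV regrets: 60, 60, 0, 0, 10 → max 60
V regrets: 10, 30, 80, 30, 0 → max 80
VI regrets: 0, 50, 30, 10, 20 → max 50
Smallest max regret = 50 → VI.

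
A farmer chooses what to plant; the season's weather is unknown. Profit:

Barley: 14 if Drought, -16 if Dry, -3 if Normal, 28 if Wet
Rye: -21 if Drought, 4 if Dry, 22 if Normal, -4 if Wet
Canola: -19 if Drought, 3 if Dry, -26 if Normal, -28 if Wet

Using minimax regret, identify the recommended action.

Column bests: Drought=14, Dry=4, Normal=22, Wet=28.
Barley regrets: 0, 20, 25, 0 → max 25
Rye regrets: 35, 0, 0, 32 → max 35
Canola regrets: 33, 1, 48, 56 → max 56
Smallest max regret = 25 → Barley.

Barley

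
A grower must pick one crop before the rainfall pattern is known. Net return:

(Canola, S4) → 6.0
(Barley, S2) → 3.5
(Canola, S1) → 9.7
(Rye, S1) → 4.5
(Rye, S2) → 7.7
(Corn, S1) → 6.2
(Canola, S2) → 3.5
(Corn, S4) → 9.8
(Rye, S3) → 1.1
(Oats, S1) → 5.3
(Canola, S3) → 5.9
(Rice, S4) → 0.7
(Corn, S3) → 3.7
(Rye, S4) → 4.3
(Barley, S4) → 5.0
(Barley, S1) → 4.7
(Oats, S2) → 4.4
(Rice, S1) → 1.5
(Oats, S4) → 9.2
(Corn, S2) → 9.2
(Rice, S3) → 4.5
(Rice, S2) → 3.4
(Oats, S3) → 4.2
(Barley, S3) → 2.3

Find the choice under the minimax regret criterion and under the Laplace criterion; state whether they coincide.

minimax regret → Corn; laplace → Corn (agree)

Column bests: S1=9.7, S2=9.2, S3=5.9, S4=9.8.
Canola regrets: 0.0, 5.7, 0.0, 3.8 → max 5.7
Rye regrets: 5.2, 1.5, 4.8, 5.5 → max 5.5
Corn regrets: 3.5, 0.0, 2.2, 0.0 → max 3.5
Oats regrets: 4.4, 4.8, 1.7, 0.6 → max 4.8
Rice regrets: 8.2, 5.8, 1.4, 9.1 → max 9.1
Barley regrets: 5.0, 5.7, 3.6, 4.8 → max 5.7
Smallest max regret = 3.5 → Corn.
Row averages: Canola=6.275, Rye=4.4, Corn=7.225, Oats=5.775, Rice=2.525, Barley=3.875
Highest average = 7.225 → Corn.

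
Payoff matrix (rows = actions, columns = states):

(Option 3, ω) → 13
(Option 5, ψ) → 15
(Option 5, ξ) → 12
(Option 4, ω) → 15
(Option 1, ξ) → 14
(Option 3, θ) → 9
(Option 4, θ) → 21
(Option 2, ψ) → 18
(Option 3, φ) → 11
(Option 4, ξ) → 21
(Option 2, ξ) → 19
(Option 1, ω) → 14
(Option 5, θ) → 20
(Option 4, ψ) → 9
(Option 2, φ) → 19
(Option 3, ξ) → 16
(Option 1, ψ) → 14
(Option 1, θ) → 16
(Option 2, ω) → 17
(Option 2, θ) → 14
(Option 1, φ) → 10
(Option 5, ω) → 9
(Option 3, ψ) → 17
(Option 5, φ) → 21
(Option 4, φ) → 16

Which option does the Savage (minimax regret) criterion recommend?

Option 2

Column bests: θ=21, φ=21, ψ=18, ω=17, ξ=21.
Option 1 regrets: 5, 11, 4, 3, 7 → max 11
Option 2 regrets: 7, 2, 0, 0, 2 → max 7
Option 3 regrets: 12, 10, 1, 4, 5 → max 12
Option 4 regrets: 0, 5, 9, 2, 0 → max 9
Option 5 regrets: 1, 0, 3, 8, 9 → max 9
Smallest max regret = 7 → Option 2.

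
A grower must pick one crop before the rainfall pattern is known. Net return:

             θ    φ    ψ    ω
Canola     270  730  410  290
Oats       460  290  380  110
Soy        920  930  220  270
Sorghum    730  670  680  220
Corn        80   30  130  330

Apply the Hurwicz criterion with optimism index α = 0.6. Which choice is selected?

Soy

Canola: 0.6·730 + 0.4·270 = 546
Oats: 0.6·460 + 0.4·110 = 320
Soy: 0.6·930 + 0.4·220 = 646
Sorghum: 0.6·730 + 0.4·220 = 526
Corn: 0.6·330 + 0.4·30 = 210
Highest Hurwicz score = 646 → Soy.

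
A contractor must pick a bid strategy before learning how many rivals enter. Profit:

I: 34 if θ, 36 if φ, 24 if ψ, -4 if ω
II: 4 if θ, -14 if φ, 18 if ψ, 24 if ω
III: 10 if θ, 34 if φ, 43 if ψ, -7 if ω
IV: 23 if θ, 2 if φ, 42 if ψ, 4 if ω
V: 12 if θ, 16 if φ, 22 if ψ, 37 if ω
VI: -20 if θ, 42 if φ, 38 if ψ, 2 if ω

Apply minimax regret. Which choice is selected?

Column bests: θ=34, φ=42, ψ=43, ω=37.
I regrets: 0, 6, 19, 41 → max 41
II regrets: 30, 56, 25, 13 → max 56
III regrets: 24, 8, 0, 44 → max 44
IV regrets: 11, 40, 1, 33 → max 40
V regrets: 22, 26, 21, 0 → max 26
VI regrets: 54, 0, 5, 35 → max 54
Smallest max regret = 26 → V.

V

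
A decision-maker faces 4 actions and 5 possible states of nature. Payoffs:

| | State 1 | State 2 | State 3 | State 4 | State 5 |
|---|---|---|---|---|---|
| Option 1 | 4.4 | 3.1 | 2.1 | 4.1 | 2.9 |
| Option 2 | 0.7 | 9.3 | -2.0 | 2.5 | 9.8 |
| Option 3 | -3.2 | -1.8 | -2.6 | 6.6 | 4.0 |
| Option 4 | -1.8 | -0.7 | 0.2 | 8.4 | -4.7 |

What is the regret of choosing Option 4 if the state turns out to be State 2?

Best payoff under State 2 is 9.3.
Regret = 9.3 − (-0.7) = 10.0.

10.0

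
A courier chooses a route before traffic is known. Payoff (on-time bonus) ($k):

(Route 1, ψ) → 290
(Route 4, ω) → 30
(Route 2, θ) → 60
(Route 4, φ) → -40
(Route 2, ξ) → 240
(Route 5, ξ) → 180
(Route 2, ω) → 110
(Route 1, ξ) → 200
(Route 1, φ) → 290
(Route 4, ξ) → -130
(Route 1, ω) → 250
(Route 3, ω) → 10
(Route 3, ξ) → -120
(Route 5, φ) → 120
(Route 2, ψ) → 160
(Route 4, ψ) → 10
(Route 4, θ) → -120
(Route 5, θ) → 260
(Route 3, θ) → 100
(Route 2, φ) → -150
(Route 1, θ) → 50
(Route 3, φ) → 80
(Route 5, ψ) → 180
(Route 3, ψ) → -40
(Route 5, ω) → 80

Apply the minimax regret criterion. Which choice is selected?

Route 5

Column bests: θ=260, φ=290, ψ=290, ω=250, ξ=240.
Route 1 regrets: 210, 0, 0, 0, 40 → max 210
Route 2 regrets: 200, 440, 130, 140, 0 → max 440
Route 3 regrets: 160, 210, 330, 240, 360 → max 360
Route 4 regrets: 380, 330, 280, 220, 370 → max 380
Route 5 regrets: 0, 170, 110, 170, 60 → max 170
Smallest max regret = 170 → Route 5.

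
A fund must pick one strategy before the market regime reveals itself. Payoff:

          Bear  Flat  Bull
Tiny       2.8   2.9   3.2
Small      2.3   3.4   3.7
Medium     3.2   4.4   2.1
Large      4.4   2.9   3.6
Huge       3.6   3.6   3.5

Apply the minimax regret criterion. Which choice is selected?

Huge

Column bests: Bear=4.4, Flat=4.4, Bull=3.7.
Tiny regrets: 1.6, 1.5, 0.5 → max 1.6
Small regrets: 2.1, 1.0, 0.0 → max 2.1
Medium regrets: 1.2, 0.0, 1.6 → max 1.6
Large regrets: 0.0, 1.5, 0.1 → max 1.5
Huge regrets: 0.8, 0.8, 0.2 → max 0.8
Smallest max regret = 0.8 → Huge.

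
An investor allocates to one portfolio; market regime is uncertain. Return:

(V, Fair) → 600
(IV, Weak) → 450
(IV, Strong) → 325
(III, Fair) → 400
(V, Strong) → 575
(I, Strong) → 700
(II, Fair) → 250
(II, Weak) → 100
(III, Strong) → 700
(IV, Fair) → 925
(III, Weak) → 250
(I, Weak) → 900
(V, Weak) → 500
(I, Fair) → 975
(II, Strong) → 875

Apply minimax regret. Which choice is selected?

Column bests: Weak=900, Fair=975, Strong=875.
I regrets: 0, 0, 175 → max 175
II regrets: 800, 725, 0 → max 800
III regrets: 650, 575, 175 → max 650
IV regrets: 450, 50, 550 → max 550
V regrets: 400, 375, 300 → max 400
Smallest max regret = 175 → I.

I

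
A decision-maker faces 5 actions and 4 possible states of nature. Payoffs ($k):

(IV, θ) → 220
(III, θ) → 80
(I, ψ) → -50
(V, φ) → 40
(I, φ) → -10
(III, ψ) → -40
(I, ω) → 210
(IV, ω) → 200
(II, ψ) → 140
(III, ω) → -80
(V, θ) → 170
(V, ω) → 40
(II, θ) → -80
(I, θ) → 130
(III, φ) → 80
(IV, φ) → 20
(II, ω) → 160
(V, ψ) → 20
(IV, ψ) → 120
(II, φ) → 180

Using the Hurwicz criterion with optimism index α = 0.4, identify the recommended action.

IV

I: 0.4·210 + 0.6·(-50) = 54
II: 0.4·180 + 0.6·(-80) = 24
III: 0.4·80 + 0.6·(-80) = -16
IV: 0.4·220 + 0.6·20 = 100
V: 0.4·170 + 0.6·20 = 80
Highest Hurwicz score = 100 → IV.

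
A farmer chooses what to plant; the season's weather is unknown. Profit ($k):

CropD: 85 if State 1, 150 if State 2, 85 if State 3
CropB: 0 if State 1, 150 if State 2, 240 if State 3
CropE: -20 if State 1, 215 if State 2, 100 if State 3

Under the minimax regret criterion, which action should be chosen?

CropB

Column bests: State 1=85, State 2=215, State 3=240.
CropD regrets: 0, 65, 155 → max 155
CropB regrets: 85, 65, 0 → max 85
CropE regrets: 105, 0, 140 → max 140
Smallest max regret = 85 → CropB.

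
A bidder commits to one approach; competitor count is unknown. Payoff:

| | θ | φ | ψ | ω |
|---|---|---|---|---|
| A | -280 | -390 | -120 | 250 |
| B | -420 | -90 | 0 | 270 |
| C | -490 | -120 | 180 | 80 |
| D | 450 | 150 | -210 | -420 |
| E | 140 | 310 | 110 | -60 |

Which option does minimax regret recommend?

E

Column bests: θ=450, φ=310, ψ=180, ω=270.
A regrets: 730, 700, 300, 20 → max 730
B regrets: 870, 400, 180, 0 → max 870
C regrets: 940, 430, 0, 190 → max 940
D regrets: 0, 160, 390, 690 → max 690
E regrets: 310, 0, 70, 330 → max 330
Smallest max regret = 330 → E.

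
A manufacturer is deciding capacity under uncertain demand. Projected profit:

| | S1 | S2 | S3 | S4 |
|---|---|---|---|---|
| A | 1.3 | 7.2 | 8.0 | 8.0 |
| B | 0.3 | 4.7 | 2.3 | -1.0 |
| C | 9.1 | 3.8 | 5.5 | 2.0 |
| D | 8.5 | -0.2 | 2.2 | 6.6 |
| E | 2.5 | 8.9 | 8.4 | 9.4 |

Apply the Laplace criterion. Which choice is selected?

Row averages: A=6.125, B=1.575, C=5.1, D=4.275, E=7.3
Highest average = 7.3 → E.

E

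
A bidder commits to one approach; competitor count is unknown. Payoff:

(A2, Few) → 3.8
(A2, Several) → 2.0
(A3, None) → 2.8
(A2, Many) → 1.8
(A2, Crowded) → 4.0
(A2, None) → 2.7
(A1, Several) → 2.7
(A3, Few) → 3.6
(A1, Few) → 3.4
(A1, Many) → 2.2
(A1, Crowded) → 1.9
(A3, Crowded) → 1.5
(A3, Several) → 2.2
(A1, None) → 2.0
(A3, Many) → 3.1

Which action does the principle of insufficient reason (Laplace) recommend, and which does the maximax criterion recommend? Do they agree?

Row averages: A1=2.44, A2=2.86, A3=2.64
Highest average = 2.86 → A2.
Row maxima: A1=3.4, A2=4.0, A3=3.6
Best best-case = 4.0 → A2.

laplace → A2; maximax → A2 (agree)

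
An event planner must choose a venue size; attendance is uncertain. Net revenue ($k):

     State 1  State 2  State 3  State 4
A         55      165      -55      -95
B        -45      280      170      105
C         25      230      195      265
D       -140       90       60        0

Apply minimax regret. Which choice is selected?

Column bests: State 1=55, State 2=280, State 3=195, State 4=265.
A regrets: 0, 115, 250, 360 → max 360
B regrets: 100, 0, 25, 160 → max 160
C regrets: 30, 50, 0, 0 → max 50
D regrets: 195, 190, 135, 265 → max 265
Smallest max regret = 50 → C.

C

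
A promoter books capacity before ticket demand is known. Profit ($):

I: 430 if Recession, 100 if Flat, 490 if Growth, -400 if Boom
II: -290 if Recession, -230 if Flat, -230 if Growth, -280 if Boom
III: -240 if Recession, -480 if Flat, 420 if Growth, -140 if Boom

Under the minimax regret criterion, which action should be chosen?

Column bests: Recession=430, Flat=100, Growth=490, Boom=-140.
I regrets: 0, 0, 0, 260 → max 260
II regrets: 720, 330, 720, 140 → max 720
III regrets: 670, 580, 70, 0 → max 670
Smallest max regret = 260 → I.

I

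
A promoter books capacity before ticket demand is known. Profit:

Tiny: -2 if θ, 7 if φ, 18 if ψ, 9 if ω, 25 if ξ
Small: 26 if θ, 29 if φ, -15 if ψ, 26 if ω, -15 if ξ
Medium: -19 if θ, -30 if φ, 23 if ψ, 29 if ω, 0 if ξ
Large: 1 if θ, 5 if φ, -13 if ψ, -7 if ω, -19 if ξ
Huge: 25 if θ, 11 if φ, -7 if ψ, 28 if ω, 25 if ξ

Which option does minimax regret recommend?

Tiny

Column bests: θ=26, φ=29, ψ=23, ω=29, ξ=25.
Tiny regrets: 28, 22, 5, 20, 0 → max 28
Small regrets: 0, 0, 38, 3, 40 → max 40
Medium regrets: 45, 59, 0, 0, 25 → max 59
Large regrets: 25, 24, 36, 36, 44 → max 44
Huge regrets: 1, 18, 30, 1, 0 → max 30
Smallest max regret = 28 → Tiny.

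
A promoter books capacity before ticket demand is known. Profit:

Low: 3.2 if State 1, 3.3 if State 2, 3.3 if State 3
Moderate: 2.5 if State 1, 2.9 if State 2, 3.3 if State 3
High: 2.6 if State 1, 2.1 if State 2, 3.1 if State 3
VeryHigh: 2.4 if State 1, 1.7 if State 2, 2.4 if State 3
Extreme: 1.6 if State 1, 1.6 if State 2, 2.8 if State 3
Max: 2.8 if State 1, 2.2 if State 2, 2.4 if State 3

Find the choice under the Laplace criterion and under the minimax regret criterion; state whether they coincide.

laplace → Low; minimax regret → Low (agree)

Row averages: Low=49/15, Moderate=2.9, High=2.6, VeryHigh=13/6, Extreme=2, Max=37/15
Highest average = 49/15 → Low.
Column bests: State 1=3.2, State 2=3.3, State 3=3.3.
Low regrets: 0.0, 0.0, 0.0 → max 0.0
Moderate regrets: 0.7, 0.4, 0.0 → max 0.7
High regrets: 0.6, 1.2, 0.2 → max 1.2
VeryHigh regrets: 0.8, 1.6, 0.9 → max 1.6
Extreme regrets: 1.6, 1.7, 0.5 → max 1.7
Max regrets: 0.4, 1.1, 0.9 → max 1.1
Smallest max regret = 0.0 → Low.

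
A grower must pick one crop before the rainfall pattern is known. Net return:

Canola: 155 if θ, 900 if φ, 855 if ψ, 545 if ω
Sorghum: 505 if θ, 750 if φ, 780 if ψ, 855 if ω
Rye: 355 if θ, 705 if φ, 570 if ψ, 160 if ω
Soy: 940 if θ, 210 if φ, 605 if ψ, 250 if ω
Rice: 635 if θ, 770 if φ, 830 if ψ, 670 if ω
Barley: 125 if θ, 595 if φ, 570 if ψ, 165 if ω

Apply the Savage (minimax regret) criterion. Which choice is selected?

Column bests: θ=940, φ=900, ψ=855, ω=855.
Canola regrets: 785, 0, 0, 310 → max 785
Sorghum regrets: 435, 150, 75, 0 → max 435
Rye regrets: 585, 195, 285, 695 → max 695
Soy regrets: 0, 690, 250, 605 → max 690
Rice regrets: 305, 130, 25, 185 → max 305
Barley regrets: 815, 305, 285, 690 → max 815
Smallest max regret = 305 → Rice.

Rice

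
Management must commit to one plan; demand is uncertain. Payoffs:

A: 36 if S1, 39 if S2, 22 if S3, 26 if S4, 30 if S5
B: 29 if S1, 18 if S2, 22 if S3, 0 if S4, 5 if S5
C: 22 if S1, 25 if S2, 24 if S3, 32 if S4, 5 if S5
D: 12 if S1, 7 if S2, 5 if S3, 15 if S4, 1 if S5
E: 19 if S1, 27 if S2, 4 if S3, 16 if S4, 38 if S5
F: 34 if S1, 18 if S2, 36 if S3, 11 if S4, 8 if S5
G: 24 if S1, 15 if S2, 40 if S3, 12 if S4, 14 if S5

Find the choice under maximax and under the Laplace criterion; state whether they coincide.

maximax → G; laplace → A (disagree)

Row maxima: A=39, B=29, C=32, D=15, E=38, F=36, G=40
Best best-case = 40 → G.
Row averages: A=30.6, B=14.8, C=21.6, D=8, E=20.8, F=21.4, G=21
Highest average = 30.6 → A.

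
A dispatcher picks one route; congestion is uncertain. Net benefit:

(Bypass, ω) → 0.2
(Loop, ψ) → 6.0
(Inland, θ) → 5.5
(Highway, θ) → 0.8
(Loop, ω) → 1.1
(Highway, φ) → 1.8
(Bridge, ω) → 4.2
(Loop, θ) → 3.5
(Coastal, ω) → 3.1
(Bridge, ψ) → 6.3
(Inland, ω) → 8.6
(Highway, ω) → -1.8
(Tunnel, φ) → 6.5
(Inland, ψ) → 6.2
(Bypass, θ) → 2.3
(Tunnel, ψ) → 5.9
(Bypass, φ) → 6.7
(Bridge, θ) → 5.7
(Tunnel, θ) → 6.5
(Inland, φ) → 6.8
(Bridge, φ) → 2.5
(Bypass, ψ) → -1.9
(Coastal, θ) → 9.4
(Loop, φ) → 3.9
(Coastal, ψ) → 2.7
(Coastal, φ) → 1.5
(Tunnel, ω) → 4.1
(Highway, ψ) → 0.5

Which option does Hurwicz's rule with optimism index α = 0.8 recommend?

Highway: 0.8·1.8 + 0.2·(-1.8) = 1.08
Bridge: 0.8·6.3 + 0.2·2.5 = 5.54
Loop: 0.8·6.0 + 0.2·1.1 = 5.02
Coastal: 0.8·9.4 + 0.2·1.5 = 7.82
Tunnel: 0.8·6.5 + 0.2·4.1 = 6.02
Inland: 0.8·8.6 + 0.2·5.5 = 7.98
Bypass: 0.8·6.7 + 0.2·(-1.9) = 4.98
Highest Hurwicz score = 7.98 → Inland.

Inland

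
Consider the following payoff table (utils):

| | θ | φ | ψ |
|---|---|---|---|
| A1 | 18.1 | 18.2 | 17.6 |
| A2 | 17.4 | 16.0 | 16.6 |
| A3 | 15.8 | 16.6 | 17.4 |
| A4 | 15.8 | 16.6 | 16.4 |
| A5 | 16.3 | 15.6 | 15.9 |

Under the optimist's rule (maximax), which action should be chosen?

A1

Row maxima: A1=18.2, A2=17.4, A3=17.4, A4=16.6, A5=16.3
Best best-case = 18.2 → A1.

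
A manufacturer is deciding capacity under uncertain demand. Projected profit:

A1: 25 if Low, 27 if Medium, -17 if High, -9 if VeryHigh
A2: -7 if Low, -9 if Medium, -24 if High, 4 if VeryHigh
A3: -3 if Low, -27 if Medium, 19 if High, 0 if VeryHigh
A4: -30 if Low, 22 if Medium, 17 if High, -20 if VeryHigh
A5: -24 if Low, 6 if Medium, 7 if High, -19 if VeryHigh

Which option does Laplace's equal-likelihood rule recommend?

Row averages: A1=6.5, A2=-9, A3=-2.75, A4=-2.75, A5=-7.5
Highest average = 6.5 → A1.

A1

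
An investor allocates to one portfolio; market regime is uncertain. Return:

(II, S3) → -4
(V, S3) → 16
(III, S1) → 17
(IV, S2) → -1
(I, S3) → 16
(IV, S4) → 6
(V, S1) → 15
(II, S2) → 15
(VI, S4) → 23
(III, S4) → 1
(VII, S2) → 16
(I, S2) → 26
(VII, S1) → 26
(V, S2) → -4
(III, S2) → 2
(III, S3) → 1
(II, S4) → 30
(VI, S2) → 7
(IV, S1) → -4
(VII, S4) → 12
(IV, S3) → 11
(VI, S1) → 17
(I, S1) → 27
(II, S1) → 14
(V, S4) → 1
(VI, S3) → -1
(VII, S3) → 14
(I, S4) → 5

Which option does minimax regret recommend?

VII

Column bests: S1=27, S2=26, S3=16, S4=30.
I regrets: 0, 0, 0, 25 → max 25
II regrets: 13, 11, 20, 0 → max 20
III regrets: 10, 24, 15, 29 → max 29
IV regrets: 31, 27, 5, 24 → max 31
V regrets: 12, 30, 0, 29 → max 30
VI regrets: 10, 19, 17, 7 → max 19
VII regrets: 1, 10, 2, 18 → max 18
Smallest max regret = 18 → VII.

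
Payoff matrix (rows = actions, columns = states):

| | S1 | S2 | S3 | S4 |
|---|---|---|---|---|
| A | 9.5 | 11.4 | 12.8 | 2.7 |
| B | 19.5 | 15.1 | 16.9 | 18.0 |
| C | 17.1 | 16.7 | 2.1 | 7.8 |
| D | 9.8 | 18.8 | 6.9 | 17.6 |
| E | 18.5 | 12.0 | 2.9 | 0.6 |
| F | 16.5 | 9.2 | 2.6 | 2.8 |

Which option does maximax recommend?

B

Row maxima: A=12.8, B=19.5, C=17.1, D=18.8, E=18.5, F=16.5
Best best-case = 19.5 → B.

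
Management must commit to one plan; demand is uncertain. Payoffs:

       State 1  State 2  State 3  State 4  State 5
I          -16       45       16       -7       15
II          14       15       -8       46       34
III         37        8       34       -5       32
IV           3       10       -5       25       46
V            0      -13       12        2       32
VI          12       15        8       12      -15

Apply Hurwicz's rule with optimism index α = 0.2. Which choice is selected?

IV

I: 0.2·45 + 0.8·(-16) = -3.8
II: 0.2·46 + 0.8·(-8) = 2.8
III: 0.2·37 + 0.8·(-5) = 3.4
IV: 0.2·46 + 0.8·(-5) = 5.2
V: 0.2·32 + 0.8·(-13) = -4
VI: 0.2·15 + 0.8·(-15) = -9
Highest Hurwicz score = 5.2 → IV.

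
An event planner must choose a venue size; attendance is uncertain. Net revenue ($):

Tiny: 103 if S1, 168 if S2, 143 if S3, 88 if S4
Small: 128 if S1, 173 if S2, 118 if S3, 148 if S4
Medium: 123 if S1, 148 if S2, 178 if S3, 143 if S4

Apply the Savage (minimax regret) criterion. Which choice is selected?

Medium

Column bests: S1=128, S2=173, S3=178, S4=148.
Tiny regrets: 25, 5, 35, 60 → max 60
Small regrets: 0, 0, 60, 0 → max 60
Medium regrets: 5, 25, 0, 5 → max 25
Smallest max regret = 25 → Medium.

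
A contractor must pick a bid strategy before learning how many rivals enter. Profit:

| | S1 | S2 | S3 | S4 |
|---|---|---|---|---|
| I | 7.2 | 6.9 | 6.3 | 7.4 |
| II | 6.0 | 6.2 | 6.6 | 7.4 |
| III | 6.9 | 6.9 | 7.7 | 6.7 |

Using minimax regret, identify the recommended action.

III

Column bests: S1=7.2, S2=6.9, S3=7.7, S4=7.4.
I regrets: 0.0, 0.0, 1.4, 0.0 → max 1.4
II regrets: 1.2, 0.7, 1.1, 0.0 → max 1.2
III regrets: 0.3, 0.0, 0.0, 0.7 → max 0.7
Smallest max regret = 0.7 → III.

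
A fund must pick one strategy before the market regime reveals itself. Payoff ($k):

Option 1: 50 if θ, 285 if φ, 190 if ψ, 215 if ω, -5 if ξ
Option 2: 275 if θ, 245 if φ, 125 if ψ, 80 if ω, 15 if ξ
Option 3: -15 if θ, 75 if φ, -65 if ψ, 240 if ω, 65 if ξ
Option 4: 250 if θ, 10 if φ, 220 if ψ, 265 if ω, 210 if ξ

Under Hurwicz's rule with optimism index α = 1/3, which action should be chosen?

Option 2

Option 1: 1/3·285 + 2/3·(-5) = 275/3
Option 2: 1/3·275 + 2/3·15 = 305/3
Option 3: 1/3·240 + 2/3·(-65) = 110/3
Option 4: 1/3·265 + 2/3·10 = 95
Highest Hurwicz score = 305/3 → Option 2.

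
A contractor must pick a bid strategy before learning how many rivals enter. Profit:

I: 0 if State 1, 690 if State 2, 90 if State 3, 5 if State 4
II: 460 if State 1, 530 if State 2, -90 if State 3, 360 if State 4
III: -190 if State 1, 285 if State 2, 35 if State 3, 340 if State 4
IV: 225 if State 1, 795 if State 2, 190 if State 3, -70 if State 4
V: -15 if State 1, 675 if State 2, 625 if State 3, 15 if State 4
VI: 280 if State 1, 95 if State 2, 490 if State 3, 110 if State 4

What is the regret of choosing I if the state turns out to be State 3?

Best payoff under State 3 is 625.
Regret = 625 − 90 = 535.

535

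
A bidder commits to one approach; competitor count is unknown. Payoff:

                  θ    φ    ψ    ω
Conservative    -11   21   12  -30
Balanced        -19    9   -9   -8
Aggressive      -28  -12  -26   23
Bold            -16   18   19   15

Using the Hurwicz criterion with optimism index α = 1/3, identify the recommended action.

Bold

Conservative: 1/3·21 + 2/3·(-30) = -13
Balanced: 1/3·9 + 2/3·(-19) = -29/3
Aggressive: 1/3·23 + 2/3·(-28) = -11
Bold: 1/3·19 + 2/3·(-16) = -13/3
Highest Hurwicz score = -13/3 → Bold.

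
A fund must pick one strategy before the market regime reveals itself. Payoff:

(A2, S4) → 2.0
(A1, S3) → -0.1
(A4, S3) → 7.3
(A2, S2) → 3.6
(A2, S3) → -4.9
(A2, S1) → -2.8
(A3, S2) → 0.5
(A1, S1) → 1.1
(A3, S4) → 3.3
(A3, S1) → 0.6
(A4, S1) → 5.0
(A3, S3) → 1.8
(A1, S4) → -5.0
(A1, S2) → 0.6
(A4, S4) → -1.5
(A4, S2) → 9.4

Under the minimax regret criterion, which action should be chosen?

Column bests: S1=5.0, S2=9.4, S3=7.3, S4=3.3.
A1 regrets: 3.9, 8.8, 7.4, 8.3 → max 8.8
A2 regrets: 7.8, 5.8, 12.2, 1.3 → max 12.2
A3 regrets: 4.4, 8.9, 5.5, 0.0 → max 8.9
A4 regrets: 0.0, 0.0, 0.0, 4.8 → max 4.8
Smallest max regret = 4.8 → A4.

A4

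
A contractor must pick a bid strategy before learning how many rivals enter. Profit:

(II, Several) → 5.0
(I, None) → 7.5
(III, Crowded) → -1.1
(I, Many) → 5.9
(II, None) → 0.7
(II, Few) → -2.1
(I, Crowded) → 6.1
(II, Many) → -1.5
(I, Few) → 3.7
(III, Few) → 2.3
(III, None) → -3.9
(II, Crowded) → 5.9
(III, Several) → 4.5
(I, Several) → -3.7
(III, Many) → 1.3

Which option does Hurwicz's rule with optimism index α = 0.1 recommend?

I: 0.1·7.5 + 0.9·(-3.7) = -2.58
II: 0.1·5.9 + 0.9·(-2.1) = -1.3
III: 0.1·4.5 + 0.9·(-3.9) = -3.06
Highest Hurwicz score = -1.3 → II.

II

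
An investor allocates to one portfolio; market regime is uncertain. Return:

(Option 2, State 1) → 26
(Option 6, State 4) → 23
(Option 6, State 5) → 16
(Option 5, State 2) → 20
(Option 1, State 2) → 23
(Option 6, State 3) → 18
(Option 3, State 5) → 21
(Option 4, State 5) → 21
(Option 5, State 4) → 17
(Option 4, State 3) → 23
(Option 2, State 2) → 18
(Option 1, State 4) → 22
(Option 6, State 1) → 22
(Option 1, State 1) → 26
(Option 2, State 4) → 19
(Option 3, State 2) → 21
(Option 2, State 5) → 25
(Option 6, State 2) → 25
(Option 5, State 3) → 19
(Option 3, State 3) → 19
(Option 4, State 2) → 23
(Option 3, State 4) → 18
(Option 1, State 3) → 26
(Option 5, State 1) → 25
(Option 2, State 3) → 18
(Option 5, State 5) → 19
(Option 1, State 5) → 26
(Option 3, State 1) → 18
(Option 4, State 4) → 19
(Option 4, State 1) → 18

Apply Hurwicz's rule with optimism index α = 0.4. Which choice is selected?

Option 1

Option 1: 0.4·26 + 0.6·22 = 23.6
Option 2: 0.4·26 + 0.6·18 = 21.2
Option 3: 0.4·21 + 0.6·18 = 19.2
Option 4: 0.4·23 + 0.6·18 = 20
Option 5: 0.4·25 + 0.6·17 = 20.2
Option 6: 0.4·25 + 0.6·16 = 19.6
Highest Hurwicz score = 23.6 → Option 1.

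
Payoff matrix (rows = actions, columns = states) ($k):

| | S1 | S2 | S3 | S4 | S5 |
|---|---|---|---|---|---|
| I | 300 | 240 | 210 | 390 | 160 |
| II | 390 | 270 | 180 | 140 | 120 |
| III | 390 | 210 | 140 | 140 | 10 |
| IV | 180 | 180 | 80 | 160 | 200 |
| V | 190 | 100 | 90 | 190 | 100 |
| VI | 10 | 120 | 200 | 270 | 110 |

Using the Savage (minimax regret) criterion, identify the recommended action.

I

Column bests: S1=390, S2=270, S3=210, S4=390, S5=200.
I regrets: 90, 30, 0, 0, 40 → max 90
II regrets: 0, 0, 30, 250, 80 → max 250
III regrets: 0, 60, 70, 250, 190 → max 250
IV regrets: 210, 90, 130, 230, 0 → max 230
V regrets: 200, 170, 120, 200, 100 → max 200
VI regrets: 380, 150, 10, 120, 90 → max 380
Smallest max regret = 90 → I.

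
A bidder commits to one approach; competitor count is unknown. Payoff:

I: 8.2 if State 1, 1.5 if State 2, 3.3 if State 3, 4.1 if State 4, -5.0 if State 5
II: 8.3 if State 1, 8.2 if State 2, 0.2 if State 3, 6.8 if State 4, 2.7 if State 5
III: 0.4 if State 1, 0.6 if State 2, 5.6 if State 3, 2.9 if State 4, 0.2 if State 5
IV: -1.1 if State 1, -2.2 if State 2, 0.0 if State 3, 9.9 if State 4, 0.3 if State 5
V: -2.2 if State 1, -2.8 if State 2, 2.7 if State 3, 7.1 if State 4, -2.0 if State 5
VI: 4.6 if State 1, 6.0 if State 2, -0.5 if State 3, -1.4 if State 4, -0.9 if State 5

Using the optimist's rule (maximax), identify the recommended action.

Row maxima: I=8.2, II=8.3, III=5.6, IV=9.9, V=7.1, VI=6.0
Best best-case = 9.9 → IV.

IV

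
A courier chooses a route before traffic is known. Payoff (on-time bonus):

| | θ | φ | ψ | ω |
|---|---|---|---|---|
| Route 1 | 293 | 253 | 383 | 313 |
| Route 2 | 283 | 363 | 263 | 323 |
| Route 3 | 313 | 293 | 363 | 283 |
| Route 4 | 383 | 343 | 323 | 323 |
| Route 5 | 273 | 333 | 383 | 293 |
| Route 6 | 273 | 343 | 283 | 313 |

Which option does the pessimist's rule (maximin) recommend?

Route 4

Row minima: Route 1=253, Route 2=263, Route 3=283, Route 4=323, Route 5=273, Route 6=273
Best worst-case = 323 → Route 4.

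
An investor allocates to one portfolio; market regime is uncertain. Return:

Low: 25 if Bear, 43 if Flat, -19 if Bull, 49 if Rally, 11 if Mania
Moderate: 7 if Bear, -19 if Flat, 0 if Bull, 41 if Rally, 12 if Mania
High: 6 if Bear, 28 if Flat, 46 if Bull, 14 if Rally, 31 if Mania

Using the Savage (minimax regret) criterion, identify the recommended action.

Column bests: Bear=25, Flat=43, Bull=46, Rally=49, Mania=31.
Low regrets: 0, 0, 65, 0, 20 → max 65
Moderate regrets: 18, 62, 46, 8, 19 → max 62
High regrets: 19, 15, 0, 35, 0 → max 35
Smallest max regret = 35 → High.

High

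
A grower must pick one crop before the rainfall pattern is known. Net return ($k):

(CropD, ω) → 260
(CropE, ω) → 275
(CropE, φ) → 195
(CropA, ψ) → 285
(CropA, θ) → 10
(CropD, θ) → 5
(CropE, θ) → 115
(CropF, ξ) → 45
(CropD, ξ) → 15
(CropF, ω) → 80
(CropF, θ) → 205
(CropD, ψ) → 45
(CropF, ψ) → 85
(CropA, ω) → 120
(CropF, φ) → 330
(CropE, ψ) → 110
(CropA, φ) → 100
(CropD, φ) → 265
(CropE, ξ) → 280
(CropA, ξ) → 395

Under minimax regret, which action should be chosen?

CropE

Column bests: θ=205, φ=330, ψ=285, ω=275, ξ=395.
CropE regrets: 90, 135, 175, 0, 115 → max 175
CropF regrets: 0, 0, 200, 195, 350 → max 350
CropD regrets: 200, 65, 240, 15, 380 → max 380
CropA regrets: 195, 230, 0, 155, 0 → max 230
Smallest max regret = 175 → CropE.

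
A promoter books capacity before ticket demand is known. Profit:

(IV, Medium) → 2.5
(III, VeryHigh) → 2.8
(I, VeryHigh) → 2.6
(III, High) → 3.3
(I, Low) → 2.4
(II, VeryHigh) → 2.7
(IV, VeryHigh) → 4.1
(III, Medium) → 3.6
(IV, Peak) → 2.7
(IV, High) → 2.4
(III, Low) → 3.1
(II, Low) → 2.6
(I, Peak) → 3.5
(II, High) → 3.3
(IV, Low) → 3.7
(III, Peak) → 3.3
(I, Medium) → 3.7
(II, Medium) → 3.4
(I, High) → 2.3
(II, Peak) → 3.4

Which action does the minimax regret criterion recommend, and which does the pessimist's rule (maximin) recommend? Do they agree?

Column bests: Low=3.7, Medium=3.7, High=3.3, VeryHigh=4.1, Peak=3.5.
I regrets: 1.3, 0.0, 1.0, 1.5, 0.0 → max 1.5
II regrets: 1.1, 0.3, 0.0, 1.4, 0.1 → max 1.4
III regrets: 0.6, 0.1, 0.0, 1.3, 0.2 → max 1.3
IV regrets: 0.0, 1.2, 0.9, 0.0, 0.8 → max 1.2
Smallest max regret = 1.2 → IV.
Row minima: I=2.3, II=2.6, III=2.8, IV=2.4
Best worst-case = 2.8 → III.

minimax regret → IV; maximin → III (disagree)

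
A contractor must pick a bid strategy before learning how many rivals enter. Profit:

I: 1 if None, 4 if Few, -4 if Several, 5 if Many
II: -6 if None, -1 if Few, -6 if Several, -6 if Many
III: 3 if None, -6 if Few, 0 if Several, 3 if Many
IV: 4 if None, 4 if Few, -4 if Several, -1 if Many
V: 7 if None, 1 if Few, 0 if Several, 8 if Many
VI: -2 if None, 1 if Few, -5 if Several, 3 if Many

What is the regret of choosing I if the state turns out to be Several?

Best payoff under Several is 0.
Regret = 0 − (-4) = 4.

4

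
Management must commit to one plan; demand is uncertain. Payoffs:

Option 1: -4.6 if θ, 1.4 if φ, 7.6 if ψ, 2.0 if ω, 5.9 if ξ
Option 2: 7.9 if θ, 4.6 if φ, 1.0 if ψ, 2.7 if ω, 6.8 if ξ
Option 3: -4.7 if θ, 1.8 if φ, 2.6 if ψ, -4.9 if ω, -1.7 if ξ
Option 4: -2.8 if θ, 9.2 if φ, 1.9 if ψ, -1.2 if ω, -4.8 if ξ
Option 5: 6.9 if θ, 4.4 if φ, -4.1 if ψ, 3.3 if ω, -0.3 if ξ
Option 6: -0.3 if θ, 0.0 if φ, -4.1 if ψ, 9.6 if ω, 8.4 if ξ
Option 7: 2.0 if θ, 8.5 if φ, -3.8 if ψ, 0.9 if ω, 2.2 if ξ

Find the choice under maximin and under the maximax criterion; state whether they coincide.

Row minima: Option 1=-4.6, Option 2=1.0, Option 3=-4.9, Option 4=-4.8, Option 5=-4.1, Option 6=-4.1, Option 7=-3.8
Best worst-case = 1.0 → Option 2.
Row maxima: Option 1=7.6, Option 2=7.9, Option 3=2.6, Option 4=9.2, Option 5=6.9, Option 6=9.6, Option 7=8.5
Best best-case = 9.6 → Option 6.

maximin → Option 2; maximax → Option 6 (disagree)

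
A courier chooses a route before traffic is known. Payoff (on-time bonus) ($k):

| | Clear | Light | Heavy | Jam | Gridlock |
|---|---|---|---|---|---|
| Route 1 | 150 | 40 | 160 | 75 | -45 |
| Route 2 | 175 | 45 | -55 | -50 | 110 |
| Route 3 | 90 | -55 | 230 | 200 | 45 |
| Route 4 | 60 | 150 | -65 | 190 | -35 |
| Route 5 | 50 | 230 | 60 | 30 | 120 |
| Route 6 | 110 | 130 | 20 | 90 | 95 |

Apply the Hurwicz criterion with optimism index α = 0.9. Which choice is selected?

Route 5

Route 1: 0.9·160 + 0.1·(-45) = 139.5
Route 2: 0.9·175 + 0.1·(-55) = 152
Route 3: 0.9·230 + 0.1·(-55) = 201.5
Route 4: 0.9·190 + 0.1·(-65) = 164.5
Route 5: 0.9·230 + 0.1·30 = 210
Route 6: 0.9·130 + 0.1·20 = 119
Highest Hurwicz score = 210 → Route 5.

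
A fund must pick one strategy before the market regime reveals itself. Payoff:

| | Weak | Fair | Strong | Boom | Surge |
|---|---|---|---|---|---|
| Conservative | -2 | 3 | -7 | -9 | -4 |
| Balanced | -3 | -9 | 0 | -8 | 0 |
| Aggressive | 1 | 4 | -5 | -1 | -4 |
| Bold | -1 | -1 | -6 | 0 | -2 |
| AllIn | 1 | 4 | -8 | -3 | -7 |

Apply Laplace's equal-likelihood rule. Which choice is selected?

Aggressive

Row averages: Conservative=-3.8, Balanced=-4, Aggressive=-1, Bold=-2, AllIn=-2.6
Highest average = -1 → Aggressive.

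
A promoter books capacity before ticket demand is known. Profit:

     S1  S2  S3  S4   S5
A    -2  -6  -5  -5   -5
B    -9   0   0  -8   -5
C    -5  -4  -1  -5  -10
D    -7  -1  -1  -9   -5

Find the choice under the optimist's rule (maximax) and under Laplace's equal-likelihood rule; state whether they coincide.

Row maxima: A=-2, B=0, C=-1, D=-1
Best best-case = 0 → B.
Row averages: A=-4.6, B=-4.4, C=-5, D=-4.6
Highest average = -4.4 → B.

maximax → B; laplace → B (agree)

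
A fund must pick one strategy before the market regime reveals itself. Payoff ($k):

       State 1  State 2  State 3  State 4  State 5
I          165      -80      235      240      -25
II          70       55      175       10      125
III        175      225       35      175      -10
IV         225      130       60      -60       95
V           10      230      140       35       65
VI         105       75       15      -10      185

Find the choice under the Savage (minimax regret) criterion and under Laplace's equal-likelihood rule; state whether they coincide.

minimax regret → III; laplace → III (agree)

Column bests: State 1=225, State 2=230, State 3=235, State 4=240, State 5=185.
I regrets: 60, 310, 0, 0, 210 → max 310
II regrets: 155, 175, 60, 230, 60 → max 230
III regrets: 50, 5, 200, 65, 195 → max 200
IV regrets: 0, 100, 175, 300, 90 → max 300
V regrets: 215, 0, 95, 205, 120 → max 215
VI regrets: 120, 155, 220, 250, 0 → max 250
Smallest max regret = 200 → III.
Row averages: I=107, II=87, III=120, IV=90, V=96, VI=74
Highest average = 120 → III.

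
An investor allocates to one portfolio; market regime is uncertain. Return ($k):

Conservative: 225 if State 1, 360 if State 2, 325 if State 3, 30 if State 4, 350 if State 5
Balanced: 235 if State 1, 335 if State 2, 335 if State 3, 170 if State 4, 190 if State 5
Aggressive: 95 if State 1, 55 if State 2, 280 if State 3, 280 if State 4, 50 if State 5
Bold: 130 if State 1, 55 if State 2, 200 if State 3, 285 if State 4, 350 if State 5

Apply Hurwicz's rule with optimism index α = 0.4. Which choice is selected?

Balanced

Conservative: 0.4·360 + 0.6·30 = 162
Balanced: 0.4·335 + 0.6·170 = 236
Aggressive: 0.4·280 + 0.6·50 = 142
Bold: 0.4·350 + 0.6·55 = 173
Highest Hurwicz score = 236 → Balanced.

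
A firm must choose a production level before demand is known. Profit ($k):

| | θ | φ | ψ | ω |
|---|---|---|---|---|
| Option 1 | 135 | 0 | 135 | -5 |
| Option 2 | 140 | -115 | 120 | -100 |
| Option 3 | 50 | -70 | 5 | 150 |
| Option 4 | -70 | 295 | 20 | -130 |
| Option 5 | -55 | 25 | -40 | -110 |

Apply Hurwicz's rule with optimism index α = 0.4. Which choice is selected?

Option 1

Option 1: 0.4·135 + 0.6·(-5) = 51
Option 2: 0.4·140 + 0.6·(-115) = -13
Option 3: 0.4·150 + 0.6·(-70) = 18
Option 4: 0.4·295 + 0.6·(-130) = 40
Option 5: 0.4·25 + 0.6·(-110) = -56
Highest Hurwicz score = 51 → Option 1.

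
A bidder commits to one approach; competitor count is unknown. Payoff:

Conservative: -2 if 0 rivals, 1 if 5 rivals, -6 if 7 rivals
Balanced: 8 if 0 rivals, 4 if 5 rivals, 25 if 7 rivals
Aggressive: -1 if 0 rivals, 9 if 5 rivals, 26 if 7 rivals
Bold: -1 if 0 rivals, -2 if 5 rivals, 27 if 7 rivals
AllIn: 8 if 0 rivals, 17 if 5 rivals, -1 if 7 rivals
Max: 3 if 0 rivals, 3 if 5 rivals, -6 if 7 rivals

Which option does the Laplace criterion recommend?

Balanced

Row averages: Conservative=-7/3, Balanced=37/3, Aggressive=34/3, Bold=8, AllIn=8, Max=0
Highest average = 37/3 → Balanced.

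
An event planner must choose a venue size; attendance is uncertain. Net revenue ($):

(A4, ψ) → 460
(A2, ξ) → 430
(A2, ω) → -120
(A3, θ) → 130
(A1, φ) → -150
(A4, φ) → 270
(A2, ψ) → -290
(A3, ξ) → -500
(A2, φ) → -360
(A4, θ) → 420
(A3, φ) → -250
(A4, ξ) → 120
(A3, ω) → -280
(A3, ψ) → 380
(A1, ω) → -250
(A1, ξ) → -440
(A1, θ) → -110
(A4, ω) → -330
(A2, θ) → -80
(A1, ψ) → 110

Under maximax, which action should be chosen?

Row maxima: A1=110, A2=430, A3=380, A4=460
Best best-case = 460 → A4.

A4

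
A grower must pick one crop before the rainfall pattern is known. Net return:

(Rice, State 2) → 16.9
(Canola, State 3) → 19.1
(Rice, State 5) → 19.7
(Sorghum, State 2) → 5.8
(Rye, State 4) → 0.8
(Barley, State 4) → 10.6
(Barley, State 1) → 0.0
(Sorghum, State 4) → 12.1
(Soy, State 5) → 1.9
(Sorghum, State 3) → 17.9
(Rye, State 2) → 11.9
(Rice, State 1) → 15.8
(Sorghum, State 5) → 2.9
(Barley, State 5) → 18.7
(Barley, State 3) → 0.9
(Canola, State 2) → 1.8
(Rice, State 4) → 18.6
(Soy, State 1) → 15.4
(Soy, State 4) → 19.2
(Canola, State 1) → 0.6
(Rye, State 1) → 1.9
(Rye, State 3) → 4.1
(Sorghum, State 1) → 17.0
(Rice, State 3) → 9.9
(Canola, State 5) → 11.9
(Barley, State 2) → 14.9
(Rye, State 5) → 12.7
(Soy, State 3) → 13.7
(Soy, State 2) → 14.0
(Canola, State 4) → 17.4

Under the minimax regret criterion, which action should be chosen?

Rice

Column bests: State 1=17.0, State 2=16.9, State 3=19.1, State 4=19.2, State 5=19.7.
Soy regrets: 1.6, 2.9, 5.4, 0.0, 17.8 → max 17.8
Canola regrets: 16.4, 15.1, 0.0, 1.8, 7.8 → max 16.4
Rye regrets: 15.1, 5.0, 15.0, 18.4, 7.0 → max 18.4
Rice regrets: 1.2, 0.0, 9.2, 0.6, 0.0 → max 9.2
Sorghum regrets: 0.0, 11.1, 1.2, 7.1, 16.8 → max 16.8
Barley regrets: 17.0, 2.0, 18.2, 8.6, 1.0 → max 18.2
Smallest max regret = 9.2 → Rice.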